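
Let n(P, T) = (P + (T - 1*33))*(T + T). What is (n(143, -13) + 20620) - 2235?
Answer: 15863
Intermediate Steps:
n(P, T) = 2*T*(-33 + P + T) (n(P, T) = (P + (T - 33))*(2*T) = (P + (-33 + T))*(2*T) = (-33 + P + T)*(2*T) = 2*T*(-33 + P + T))
(n(143, -13) + 20620) - 2235 = (2*(-13)*(-33 + 143 - 13) + 20620) - 2235 = (2*(-13)*97 + 20620) - 2235 = (-2522 + 20620) - 2235 = 18098 - 2235 = 15863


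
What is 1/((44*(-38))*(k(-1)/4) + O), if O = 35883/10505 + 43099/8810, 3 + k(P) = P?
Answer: 3701962/6220435833 ≈ 0.00059513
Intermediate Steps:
k(P) = -3 + P
O = 30755369/3701962 (O = 35883*(1/10505) + 43099*(1/8810) = 35883/10505 + 43099/8810 = 30755369/3701962 ≈ 8.3079)
1/((44*(-38))*(k(-1)/4) + O) = 1/((44*(-38))*((-3 - 1)/4) + 30755369/3701962) = 1/(-(-6688)/4 + 30755369/3701962) = 1/(-1672*(-1) + 30755369/3701962) = 1/(1672 + 30755369/3701962) = 1/(6220435833/3701962) = 3701962/6220435833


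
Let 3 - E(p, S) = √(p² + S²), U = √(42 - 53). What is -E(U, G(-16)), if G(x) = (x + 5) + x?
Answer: -3 + √718 ≈ 23.796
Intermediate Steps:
U = I*√11 (U = √(-11) = I*√11 ≈ 3.3166*I)
G(x) = 5 + 2*x (G(x) = (5 + x) + x = 5 + 2*x)
E(p, S) = 3 - √(S² + p²) (E(p, S) = 3 - √(p² + S²) = 3 - √(S² + p²))
-E(U, G(-16)) = -(3 - √((5 + 2*(-16))² + (I*√11)²)) = -(3 - √((5 - 32)² - 11)) = -(3 - √((-27)² - 11)) = -(3 - √(729 - 11)) = -(3 - √718) = -3 + √718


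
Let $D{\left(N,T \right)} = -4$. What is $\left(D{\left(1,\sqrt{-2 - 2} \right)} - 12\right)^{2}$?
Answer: $256$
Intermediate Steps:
$\left(D{\left(1,\sqrt{-2 - 2} \right)} - 12\right)^{2} = \left(-4 - 12\right)^{2} = \left(-16\right)^{2} = 256$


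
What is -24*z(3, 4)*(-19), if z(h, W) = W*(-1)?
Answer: -1824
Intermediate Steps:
z(h, W) = -W
-24*z(3, 4)*(-19) = -(-24)*4*(-19) = -24*(-4)*(-19) = 96*(-19) = -1824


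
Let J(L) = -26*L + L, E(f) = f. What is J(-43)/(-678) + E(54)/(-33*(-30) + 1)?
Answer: -1028713/671898 ≈ -1.5311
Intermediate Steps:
J(L) = -25*L
J(-43)/(-678) + E(54)/(-33*(-30) + 1) = -25*(-43)/(-678) + 54/(-33*(-30) + 1) = 1075*(-1/678) + 54/(990 + 1) = -1075/678 + 54/991 = -1028713/671898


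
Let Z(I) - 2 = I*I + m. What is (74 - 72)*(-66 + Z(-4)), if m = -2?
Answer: -100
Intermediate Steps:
Z(I) = I² (Z(I) = 2 + (I*I - 2) = 2 + (I² - 2) = 2 + (-2 + I²) = I²)
(74 - 72)*(-66 + Z(-4)) = (74 - 72)*(-66 + (-4)²) = 2*(-66 + 16) = 2*(-50) = -100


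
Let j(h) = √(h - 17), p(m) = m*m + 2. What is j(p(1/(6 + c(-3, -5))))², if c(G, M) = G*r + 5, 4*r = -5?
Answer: -52199/3481 ≈ -14.995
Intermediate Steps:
r = -5/4 (r = (¼)*(-5) = -5/4 ≈ -1.2500)
c(G, M) = 5 - 5*G/4 (c(G, M) = G*(-5/4) + 5 = -5*G/4 + 5 = 5 - 5*G/4)
p(m) = 2 + m² (p(m) = m² + 2 = 2 + m²)
j(h) = √(-17 + h)
j(p(1/(6 + c(-3, -5))))² = (√(-17 + (2 + (1/(6 + (5 - 5/4*(-3))))²)))² = (√(-17 + (2 + (1/(6 + (5 + 15/4)))²)))² = (√(-17 + (2 + (1/(6 + 35/4))²)))² = (√(-17 + (2 + (1/(59/4))²)))² = (√(-17 + (2 + (4/59)²)))² = (√(-17 + (2 + 16/3481)))² = (√(-17 + 6978/3481))² = (√(-52199/3481))² = (I*√52199/59)² = -52199/3481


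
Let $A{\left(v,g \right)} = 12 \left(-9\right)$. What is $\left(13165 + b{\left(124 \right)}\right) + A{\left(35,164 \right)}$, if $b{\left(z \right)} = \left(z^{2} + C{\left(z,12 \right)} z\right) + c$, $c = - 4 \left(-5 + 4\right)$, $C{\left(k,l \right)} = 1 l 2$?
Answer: $31413$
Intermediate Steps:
$C{\left(k,l \right)} = 2 l$ ($C{\left(k,l \right)} = l 2 = 2 l$)
$c = 4$ ($c = \left(-4\right) \left(-1\right) = 4$)
$b{\left(z \right)} = 4 + z^{2} + 24 z$ ($b{\left(z \right)} = \left(z^{2} + 2 \cdot 12 z\right) + 4 = \left(z^{2} + 24 z\right) + 4 = 4 + z^{2} + 24 z$)
$A{\left(v,g \right)} = -108$
$\left(13165 + b{\left(124 \right)}\right) + A{\left(35,164 \right)} = \left(13165 + \left(4 + 124^{2} + 24 \cdot 124\right)\right) - 108 = \left(13165 + \left(4 + 15376 + 2976\right)\right) - 108 = \left(13165 + 18356\right) - 108 = 31521 - 108 = 31413$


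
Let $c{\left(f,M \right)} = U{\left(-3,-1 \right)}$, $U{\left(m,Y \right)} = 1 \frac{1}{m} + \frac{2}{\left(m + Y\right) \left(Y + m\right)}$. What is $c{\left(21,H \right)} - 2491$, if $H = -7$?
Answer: $- \frac{59789}{24} \approx -2491.2$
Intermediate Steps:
$U{\left(m,Y \right)} = \frac{1}{m} + \frac{2}{\left(Y + m\right)^{2}}$ ($U{\left(m,Y \right)} = \frac{1}{m} + \frac{2}{\left(Y + m\right) \left(Y + m\right)} = \frac{1}{m} + \frac{2}{\left(Y + m\right)^{2}}$)
$c{\left(f,M \right)} = - \frac{5}{24}$ ($c{\left(f,M \right)} = \frac{1}{-3} + \frac{2}{\left(-1 - 3\right)^{2}} = - \frac{1}{3} + \frac{2}{16} = - \frac{1}{3} + 2 \cdot \frac{1}{16} = - \frac{1}{3} + \frac{1}{8} = - \frac{5}{24}$)
$c{\left(21,H \right)} - 2491 = - \frac{5}{24} - 2491 = - \frac{59789}{24}$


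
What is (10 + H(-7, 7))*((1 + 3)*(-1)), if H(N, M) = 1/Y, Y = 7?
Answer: -284/7 ≈ -40.571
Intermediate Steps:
H(N, M) = ⅐ (H(N, M) = 1/7 = ⅐)
(10 + H(-7, 7))*((1 + 3)*(-1)) = (10 + ⅐)*((1 + 3)*(-1)) = 71*(4*(-1))/7 = (71/7)*(-4) = -284/7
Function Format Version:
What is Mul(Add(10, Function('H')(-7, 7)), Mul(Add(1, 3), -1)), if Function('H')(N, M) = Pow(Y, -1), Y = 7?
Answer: Rational(-284, 7) ≈ -40.571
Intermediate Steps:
Function('H')(N, M) = Rational(1, 7) (Function('H')(N, M) = Pow(7, -1) = Rational(1, 7))
Mul(Add(10, Function('H')(-7, 7)), Mul(Add(1, 3), -1)) = Mul(Add(10, Rational(1, 7)), Mul(Add(1, 3), -1)) = Mul(Rational(71, 7), Mul(4, -1)) = Mul(Rational(71, 7), -4) = Rational(-284, 7)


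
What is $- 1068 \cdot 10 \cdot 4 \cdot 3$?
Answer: $-128160$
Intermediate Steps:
$- 1068 \cdot 10 \cdot 4 \cdot 3 = - 1068 \cdot 40 \cdot 3 = \left(-1068\right) 120 = -128160$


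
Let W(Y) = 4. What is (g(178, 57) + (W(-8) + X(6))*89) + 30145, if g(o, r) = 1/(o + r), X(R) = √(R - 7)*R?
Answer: 7167736/235 + 534*I ≈ 30501.0 + 534.0*I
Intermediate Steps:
X(R) = R*√(-7 + R) (X(R) = √(-7 + R)*R = R*√(-7 + R))
(g(178, 57) + (W(-8) + X(6))*89) + 30145 = (1/(178 + 57) + (4 + 6*√(-7 + 6))*89) + 30145 = (1/235 + (4 + 6*√(-1))*89) + 30145 = (1/235 + (4 + 6*I)*89) + 30145 = (1/235 + (356 + 534*I)) + 30145 = (83661/235 + 534*I) + 30145 = 7167736/235 + 534*I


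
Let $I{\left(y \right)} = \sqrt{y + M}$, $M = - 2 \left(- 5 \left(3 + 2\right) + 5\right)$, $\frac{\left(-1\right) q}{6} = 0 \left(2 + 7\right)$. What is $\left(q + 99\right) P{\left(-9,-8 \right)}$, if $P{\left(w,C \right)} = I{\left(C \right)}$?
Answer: $396 \sqrt{2} \approx 560.03$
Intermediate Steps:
$q = 0$ ($q = - 6 \cdot 0 \left(2 + 7\right) = - 6 \cdot 0 \cdot 9 = \left(-6\right) 0 = 0$)
$M = 40$ ($M = - 2 \left(\left(-5\right) 5 + 5\right) = - 2 \left(-25 + 5\right) = \left(-2\right) \left(-20\right) = 40$)
$I{\left(y \right)} = \sqrt{40 + y}$ ($I{\left(y \right)} = \sqrt{y + 40} = \sqrt{40 + y}$)
$P{\left(w,C \right)} = \sqrt{40 + C}$
$\left(q + 99\right) P{\left(-9,-8 \right)} = \left(0 + 99\right) \sqrt{40 - 8} = 99 \sqrt{32} = 99 \cdot 4 \sqrt{2} = 396 \sqrt{2}$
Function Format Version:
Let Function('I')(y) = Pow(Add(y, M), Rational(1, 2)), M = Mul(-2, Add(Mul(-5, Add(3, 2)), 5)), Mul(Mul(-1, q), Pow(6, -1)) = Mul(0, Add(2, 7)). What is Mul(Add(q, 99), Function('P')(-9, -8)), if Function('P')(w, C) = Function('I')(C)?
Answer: Mul(396, Pow(2, Rational(1, 2))) ≈ 560.03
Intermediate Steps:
q = 0 (q = Mul(-6, Mul(0, Add(2, 7))) = Mul(-6, Mul(0, 9)) = Mul(-6, 0) = 0)
M = 40 (M = Mul(-2, Add(Mul(-5, 5), 5)) = Mul(-2, Add(-25, 5)) = Mul(-2, -20) = 40)
Function('I')(y) = Pow(Add(40, y), Rational(1, 2)) (Function('I')(y) = Pow(Add(y, 40), Rational(1, 2)) = Pow(Add(40, y), Rational(1, 2)))
Function('P')(w, C) = Pow(Add(40, C), Rational(1, 2))
Mul(Add(q, 99), Function('P')(-9, -8)) = Mul(Add(0, 99), Pow(Add(40, -8), Rational(1, 2))) = Mul(99, Pow(32, Rational(1, 2))) = Mul(99, Mul(4, Pow(2, Rational(1, 2)))) = Mul(396, Pow(2, Rational(1, 2)))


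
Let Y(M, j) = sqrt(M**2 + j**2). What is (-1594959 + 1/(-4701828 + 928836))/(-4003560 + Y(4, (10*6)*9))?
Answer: 1003853893407687135/2519807230386940672 + 6017767547329*sqrt(18226)/15118843382321644032 ≈ 0.39844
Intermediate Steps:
(-1594959 + 1/(-4701828 + 928836))/(-4003560 + Y(4, (10*6)*9)) = (-1594959 + 1/(-4701828 + 928836))/(-4003560 + sqrt(4**2 + ((10*6)*9)**2)) = (-1594959 + 1/(-3772992))/(-4003560 + sqrt(16 + (60*9)**2)) = (-1594959 - 1/3772992)/(-4003560 + sqrt(16 + 540**2)) = -6017767547329/(3772992*(-4003560 + sqrt(16 + 291600))) = -6017767547329/(3772992*(-4003560 + sqrt(291616))) = -6017767547329/(3772992*(-4003560 + 4*sqrt(18226)))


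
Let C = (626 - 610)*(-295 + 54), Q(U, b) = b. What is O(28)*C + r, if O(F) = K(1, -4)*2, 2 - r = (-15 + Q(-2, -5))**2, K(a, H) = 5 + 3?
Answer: -62094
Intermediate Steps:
K(a, H) = 8
r = -398 (r = 2 - (-15 - 5)**2 = 2 - 1*(-20)**2 = 2 - 1*400 = 2 - 400 = -398)
C = -3856 (C = 16*(-241) = -3856)
O(F) = 16 (O(F) = 8*2 = 16)
O(28)*C + r = 16*(-3856) - 398 = -61696 - 398 = -62094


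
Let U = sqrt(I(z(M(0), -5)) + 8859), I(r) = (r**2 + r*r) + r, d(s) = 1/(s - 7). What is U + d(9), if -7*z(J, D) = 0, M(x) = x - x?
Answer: 1/2 + sqrt(8859) ≈ 94.622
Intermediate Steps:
M(x) = 0
z(J, D) = 0 (z(J, D) = -1/7*0 = 0)
d(s) = 1/(-7 + s)
I(r) = r + 2*r**2 (I(r) = (r**2 + r**2) + r = 2*r**2 + r = r + 2*r**2)
U = sqrt(8859) (U = sqrt(0*(1 + 2*0) + 8859) = sqrt(0*(1 + 0) + 8859) = sqrt(0*1 + 8859) = sqrt(0 + 8859) = sqrt(8859) ≈ 94.122)
U + d(9) = sqrt(8859) + 1/(-7 + 9) = sqrt(8859) + 1/2 = 1/2 + sqrt(8859)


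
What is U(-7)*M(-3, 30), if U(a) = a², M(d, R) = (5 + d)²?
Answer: 196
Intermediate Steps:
U(-7)*M(-3, 30) = (-7)²*(5 - 3)² = 49*2² = 49*4 = 196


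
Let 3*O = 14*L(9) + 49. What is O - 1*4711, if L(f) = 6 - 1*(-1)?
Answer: -4662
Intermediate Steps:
L(f) = 7 (L(f) = 6 + 1 = 7)
O = 49 (O = (14*7 + 49)/3 = (98 + 49)/3 = (⅓)*147 = 49)
O - 1*4711 = 49 - 1*4711 = 49 - 4711 = -4662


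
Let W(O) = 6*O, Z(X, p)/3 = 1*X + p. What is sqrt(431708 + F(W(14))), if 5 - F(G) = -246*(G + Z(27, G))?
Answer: sqrt(534295) ≈ 730.96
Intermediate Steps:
Z(X, p) = 3*X + 3*p (Z(X, p) = 3*(1*X + p) = 3*(X + p) = 3*X + 3*p)
F(G) = 19931 + 984*G (F(G) = 5 - (-246)*(G + (3*27 + 3*G)) = 5 - (-246)*(G + (81 + 3*G)) = 5 - (-246)*(81 + 4*G) = 5 - (-19926 - 984*G) = 5 + (19926 + 984*G) = 19931 + 984*G)
sqrt(431708 + F(W(14))) = sqrt(431708 + (19931 + 984*(6*14))) = sqrt(431708 + (19931 + 984*84)) = sqrt(431708 + (19931 + 82656)) = sqrt(431708 + 102587) = sqrt(534295)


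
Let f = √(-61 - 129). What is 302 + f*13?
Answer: 302 + 13*I*√190 ≈ 302.0 + 179.19*I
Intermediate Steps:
f = I*√190 (f = √(-190) = I*√190 ≈ 13.784*I)
302 + f*13 = 302 + (I*√190)*13 = 302 + 13*I*√190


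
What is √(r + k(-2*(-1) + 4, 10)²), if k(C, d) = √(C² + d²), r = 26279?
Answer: 3*√2935 ≈ 162.53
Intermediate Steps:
√(r + k(-2*(-1) + 4, 10)²) = √(26279 + (√((-2*(-1) + 4)² + 10²))²) = √(26279 + (√((2 + 4)² + 100))²) = √(26279 + (√(6² + 100))²) = √(26279 + (√(36 + 100))²) = √(26279 + (√136)²) = √(26279 + (2*√34)²) = √(26279 + 136) = √26415 = 3*√2935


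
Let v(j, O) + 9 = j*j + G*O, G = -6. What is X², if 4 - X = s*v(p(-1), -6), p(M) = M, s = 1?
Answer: 576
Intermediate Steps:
v(j, O) = -9 + j² - 6*O (v(j, O) = -9 + (j*j - 6*O) = -9 + (j² - 6*O) = -9 + j² - 6*O)
X = -24 (X = 4 - (-9 + (-1)² - 6*(-6)) = 4 - (-9 + 1 + 36) = 4 - 28 = -24)
X² = (-24)² = 576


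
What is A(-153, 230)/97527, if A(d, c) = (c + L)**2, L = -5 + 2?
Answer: 51529/97527 ≈ 0.52836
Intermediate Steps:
L = -3
A(d, c) = (-3 + c)**2 (A(d, c) = (c - 3)**2 = (-3 + c)**2)
A(-153, 230)/97527 = (-3 + 230)**2/97527 = 227**2*(1/97527) = 51529*(1/97527) = 51529/97527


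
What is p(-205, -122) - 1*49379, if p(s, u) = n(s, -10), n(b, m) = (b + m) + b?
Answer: -49799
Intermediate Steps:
n(b, m) = m + 2*b
p(s, u) = -10 + 2*s
p(-205, -122) - 1*49379 = (-10 + 2*(-205)) - 1*49379 = (-10 - 410) - 49379 = -420 - 49379 = -49799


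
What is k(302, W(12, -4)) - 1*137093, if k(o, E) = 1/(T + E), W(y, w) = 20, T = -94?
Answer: -10144883/74 ≈ -1.3709e+5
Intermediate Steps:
k(o, E) = 1/(-94 + E)
k(302, W(12, -4)) - 1*137093 = 1/(-94 + 20) - 1*137093 = 1/(-74) - 137093 = -1/74 - 137093 = -10144883/74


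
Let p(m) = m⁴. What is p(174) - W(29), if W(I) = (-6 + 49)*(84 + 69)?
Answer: 916629597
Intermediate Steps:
W(I) = 6579 (W(I) = 43*153 = 6579)
p(174) - W(29) = 174⁴ - 1*6579 = 916636176 - 6579 = 916629597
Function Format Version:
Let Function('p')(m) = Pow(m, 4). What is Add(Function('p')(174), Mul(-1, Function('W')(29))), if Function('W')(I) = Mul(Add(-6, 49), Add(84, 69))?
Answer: 916629597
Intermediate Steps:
Function('W')(I) = 6579 (Function('W')(I) = Mul(43, 153) = 6579)
Add(Function('p')(174), Mul(-1, Function('W')(29))) = Add(Pow(174, 4), Mul(-1, 6579)) = Add(916636176, -6579) = 916629597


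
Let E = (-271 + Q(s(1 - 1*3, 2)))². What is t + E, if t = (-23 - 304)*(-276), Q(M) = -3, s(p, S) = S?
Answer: 165328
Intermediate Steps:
t = 90252 (t = -327*(-276) = 90252)
E = 75076 (E = (-271 - 3)² = (-274)² = 75076)
t + E = 90252 + 75076 = 165328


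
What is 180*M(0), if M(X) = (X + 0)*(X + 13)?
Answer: 0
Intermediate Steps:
M(X) = X*(13 + X)
180*M(0) = 180*(0*(13 + 0)) = 180*(0*13) = 180*0 = 0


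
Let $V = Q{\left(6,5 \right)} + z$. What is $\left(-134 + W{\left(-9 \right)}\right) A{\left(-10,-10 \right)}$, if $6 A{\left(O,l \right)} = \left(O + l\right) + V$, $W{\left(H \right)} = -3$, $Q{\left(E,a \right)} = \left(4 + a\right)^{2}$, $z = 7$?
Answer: $- \frac{4658}{3} \approx -1552.7$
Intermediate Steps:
$V = 88$ ($V = \left(4 + 5\right)^{2} + 7 = 9^{2} + 7 = 81 + 7 = 88$)
$A{\left(O,l \right)} = \frac{44}{3} + \frac{O}{6} + \frac{l}{6}$ ($A{\left(O,l \right)} = \frac{\left(O + l\right) + 88}{6} = \frac{88 + O + l}{6} = \frac{44}{3} + \frac{O}{6} + \frac{l}{6}$)
$\left(-134 + W{\left(-9 \right)}\right) A{\left(-10,-10 \right)} = \left(-134 - 3\right) \left(\frac{44}{3} + \frac{1}{6} \left(-10\right) + \frac{1}{6} \left(-10\right)\right) = - 137 \left(\frac{44}{3} - \frac{5}{3} - \frac{5}{3}\right) = \left(-137\right) \frac{34}{3} = - \frac{4658}{3}$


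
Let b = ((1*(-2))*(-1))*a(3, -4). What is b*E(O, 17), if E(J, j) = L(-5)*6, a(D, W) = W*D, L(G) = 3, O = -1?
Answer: -432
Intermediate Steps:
a(D, W) = D*W
E(J, j) = 18 (E(J, j) = 3*6 = 18)
b = -24 (b = ((1*(-2))*(-1))*(3*(-4)) = -2*(-1)*(-12) = 2*(-12) = -24)
b*E(O, 17) = -24*18 = -432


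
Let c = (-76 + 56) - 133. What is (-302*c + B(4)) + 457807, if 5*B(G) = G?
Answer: 2520069/5 ≈ 5.0401e+5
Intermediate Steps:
B(G) = G/5
c = -153 (c = -20 - 133 = -153)
(-302*c + B(4)) + 457807 = (-302*(-153) + (⅕)*4) + 457807 = (46206 + ⅘) + 457807 = 231034/5 + 457807 = 2520069/5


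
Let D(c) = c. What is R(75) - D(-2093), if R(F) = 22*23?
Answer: 2599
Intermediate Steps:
R(F) = 506
R(75) - D(-2093) = 506 - 1*(-2093) = 506 + 2093 = 2599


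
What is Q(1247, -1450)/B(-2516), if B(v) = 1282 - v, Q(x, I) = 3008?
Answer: 1504/1899 ≈ 0.79200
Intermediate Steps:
Q(1247, -1450)/B(-2516) = 3008/(1282 - 1*(-2516)) = 3008/(1282 + 2516) = 3008/3798 = 3008*(1/3798) = 1504/1899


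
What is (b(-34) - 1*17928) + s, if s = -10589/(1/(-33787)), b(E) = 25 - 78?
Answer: 357752562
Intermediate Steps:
b(E) = -53
s = 357770543 (s = -10589/(-1/33787) = -10589*(-33787) = 357770543)
(b(-34) - 1*17928) + s = (-53 - 1*17928) + 357770543 = (-53 - 17928) + 357770543 = -17981 + 357770543 = 357752562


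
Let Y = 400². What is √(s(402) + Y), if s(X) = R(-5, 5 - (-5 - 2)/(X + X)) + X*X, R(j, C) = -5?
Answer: √321599 ≈ 567.10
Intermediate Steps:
Y = 160000
s(X) = -5 + X² (s(X) = -5 + X*X = -5 + X²)
√(s(402) + Y) = √((-5 + 402²) + 160000) = √((-5 + 161604) + 160000) = √(161599 + 160000) = √321599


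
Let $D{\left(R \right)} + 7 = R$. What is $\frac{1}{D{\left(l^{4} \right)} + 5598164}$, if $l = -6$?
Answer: $\frac{1}{5599453} \approx 1.7859 \cdot 10^{-7}$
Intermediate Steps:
$D{\left(R \right)} = -7 + R$
$\frac{1}{D{\left(l^{4} \right)} + 5598164} = \frac{1}{\left(-7 + \left(-6\right)^{4}\right) + 5598164} = \frac{1}{\left(-7 + 1296\right) + 5598164} = \frac{1}{1289 + 5598164} = \frac{1}{5599453}$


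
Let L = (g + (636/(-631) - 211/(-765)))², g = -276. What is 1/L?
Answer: 233013771225/17844348158742121 ≈ 1.3058e-5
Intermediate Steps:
L = 17844348158742121/233013771225 (L = (-276 + (636/(-631) - 211/(-765)))² = (-276 + (636*(-1/631) - 211*(-1/765)))² = (-276 + (-636/631 + 211/765))² = (-276 - 353399/482715)² = (-133582739/482715)² = 17844348158742121/233013771225 ≈ 76581.)
1/L = 1/(17844348158742121/233013771225) = 233013771225/17844348158742121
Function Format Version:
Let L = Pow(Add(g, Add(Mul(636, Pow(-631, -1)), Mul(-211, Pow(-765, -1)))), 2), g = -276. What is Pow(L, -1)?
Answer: Rational(233013771225, 17844348158742121) ≈ 1.3058e-5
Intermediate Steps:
L = Rational(17844348158742121, 233013771225) (L = Pow(Add(-276, Add(Mul(636, Pow(-631, -1)), Mul(-211, Pow(-765, -1)))), 2) = Pow(Add(-276, Add(Mul(636, Rational(-1, 631)), Mul(-211, Rational(-1, 765)))), 2) = Pow(Add(-276, Add(Rational(-636, 631), Rational(211, 765))), 2) = Pow(Add(-276, Rational(-353399, 482715)), 2) = Pow(Rational(-133582739, 482715), 2) = Rational(17844348158742121, 233013771225) ≈ 76581.)
Pow(L, -1) = Pow(Rational(17844348158742121, 233013771225), -1) = Rational(233013771225, 17844348158742121)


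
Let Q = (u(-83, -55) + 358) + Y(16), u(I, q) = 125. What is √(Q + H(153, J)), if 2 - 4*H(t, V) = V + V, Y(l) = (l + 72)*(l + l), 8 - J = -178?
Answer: 11*√106/2 ≈ 56.626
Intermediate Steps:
J = 186 (J = 8 - 1*(-178) = 8 + 178 = 186)
Y(l) = 2*l*(72 + l) (Y(l) = (72 + l)*(2*l) = 2*l*(72 + l))
H(t, V) = ½ - V/2 (H(t, V) = ½ - (V + V)/4 = ½ - V/2)
Q = 3299 (Q = (125 + 358) + 2*16*(72 + 16) = 483 + 2*16*88 = 483 + 2816 = 3299)
√(Q + H(153, J)) = √(3299 + (½ - ½*186)) = √(3299 + (½ - 93)) = √(3299 - 185/2) = √(6413/2) = 11*√106/2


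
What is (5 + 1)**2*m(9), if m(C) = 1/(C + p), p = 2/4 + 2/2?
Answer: 24/7 ≈ 3.4286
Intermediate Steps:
p = 3/2 (p = 2*(1/4) + 2*(1/2) = 1/2 + 1 = 3/2 ≈ 1.5000)
m(C) = 1/(3/2 + C) (m(C) = 1/(C + 3/2) = 1/(3/2 + C))
(5 + 1)**2*m(9) = (5 + 1)**2*(2/(3 + 2*9)) = 6**2*(2/(3 + 18)) = 36*(2/21) = 24/7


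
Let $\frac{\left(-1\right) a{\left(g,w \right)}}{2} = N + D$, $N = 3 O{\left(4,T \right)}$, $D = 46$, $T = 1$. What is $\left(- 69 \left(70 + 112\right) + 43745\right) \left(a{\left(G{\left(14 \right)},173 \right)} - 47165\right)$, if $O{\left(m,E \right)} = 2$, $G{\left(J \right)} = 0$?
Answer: $-1474178303$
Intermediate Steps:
$N = 6$ ($N = 3 \cdot 2 = 6$)
$a{\left(g,w \right)} = -104$ ($a{\left(g,w \right)} = - 2 \left(6 + 46\right) = \left(-2\right) 52 = -104$)
$\left(- 69 \left(70 + 112\right) + 43745\right) \left(a{\left(G{\left(14 \right)},173 \right)} - 47165\right) = \left(- 69 \left(70 + 112\right) + 43745\right) \left(-104 - 47165\right) = \left(\left(-69\right) 182 + 43745\right) \left(-47269\right) = \left(-12558 + 43745\right) \left(-47269\right) = 31187 \left(-47269\right) = -1474178303$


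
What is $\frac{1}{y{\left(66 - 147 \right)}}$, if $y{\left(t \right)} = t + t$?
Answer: $- \frac{1}{162} \approx -0.0061728$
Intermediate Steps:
$y{\left(t \right)} = 2 t$
$\frac{1}{y{\left(66 - 147 \right)}} = \frac{1}{2 \left(66 - 147\right)} = \frac{1}{2 \left(-81\right)} = \frac{1}{-162} = - \frac{1}{162}$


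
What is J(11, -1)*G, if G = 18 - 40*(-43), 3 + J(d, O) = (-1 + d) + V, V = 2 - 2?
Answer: 12166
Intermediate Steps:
V = 0
J(d, O) = -4 + d (J(d, O) = -3 + ((-1 + d) + 0) = -3 + (-1 + d) = -4 + d)
G = 1738 (G = 18 + 1720 = 1738)
J(11, -1)*G = (-4 + 11)*1738 = 7*1738 = 12166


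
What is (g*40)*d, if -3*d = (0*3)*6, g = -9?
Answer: 0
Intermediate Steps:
d = 0 (d = -0*3*6/3 = -0*6 = -⅓*0 = 0)
(g*40)*d = -9*40*0 = -360*0 = 0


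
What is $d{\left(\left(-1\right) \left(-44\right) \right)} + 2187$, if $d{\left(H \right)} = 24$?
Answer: $2211$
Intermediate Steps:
$d{\left(\left(-1\right) \left(-44\right) \right)} + 2187 = 24 + 2187 = 2211$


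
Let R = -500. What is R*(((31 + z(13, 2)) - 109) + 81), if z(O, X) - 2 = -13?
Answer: 4000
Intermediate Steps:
z(O, X) = -11 (z(O, X) = 2 - 13 = -11)
R*(((31 + z(13, 2)) - 109) + 81) = -500*(((31 - 11) - 109) + 81) = -500*((20 - 109) + 81) = -500*(-89 + 81) = -500*(-8) = 4000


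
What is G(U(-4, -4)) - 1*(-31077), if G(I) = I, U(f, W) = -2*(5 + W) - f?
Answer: 31079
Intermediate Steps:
U(f, W) = -10 - f - 2*W (U(f, W) = (-10 - 2*W) - f = -10 - f - 2*W)
G(U(-4, -4)) - 1*(-31077) = (-10 - 1*(-4) - 2*(-4)) - 1*(-31077) = (-10 + 4 + 8) + 31077 = 2 + 31077 = 31079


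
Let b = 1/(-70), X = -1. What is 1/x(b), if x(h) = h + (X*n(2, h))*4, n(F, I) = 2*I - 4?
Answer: 10/161 ≈ 0.062112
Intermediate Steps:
n(F, I) = -4 + 2*I
b = -1/70 ≈ -0.014286
x(h) = 16 - 7*h (x(h) = h - (-4 + 2*h)*4 = h + (4 - 2*h)*4 = h + (16 - 8*h) = 16 - 7*h)
1/x(b) = 1/(16 - 7*(-1/70)) = 1/(16 + 1/10) = 1/(161/10) = 10/161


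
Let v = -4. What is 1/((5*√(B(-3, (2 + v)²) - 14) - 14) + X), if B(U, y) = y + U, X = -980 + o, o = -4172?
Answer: -5166/26687881 - 5*I*√13/26687881 ≈ -0.00019357 - 6.755e-7*I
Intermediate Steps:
X = -5152 (X = -980 - 4172 = -5152)
B(U, y) = U + y
1/((5*√(B(-3, (2 + v)²) - 14) - 14) + X) = 1/((5*√((-3 + (2 - 4)²) - 14) - 14) - 5152) = 1/((5*√((-3 + (-2)²) - 14) - 14) - 5152) = 1/((5*√((-3 + 4) - 14) - 14) - 5152) = 1/((5*√(1 - 14) - 14) - 5152) = 1/((5*√(-13) - 14) - 5152) = 1/((5*(I*√13) - 14) - 5152) = 1/((5*I*√13 - 14) - 5152) = 1/((-14 + 5*I*√13) - 5152) = 1/(-5166 + 5*I*√13)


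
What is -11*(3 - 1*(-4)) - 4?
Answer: -81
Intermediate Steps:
-11*(3 - 1*(-4)) - 4 = -11*(3 + 4) - 4 = -11*7 - 4 = -77 - 4 = -81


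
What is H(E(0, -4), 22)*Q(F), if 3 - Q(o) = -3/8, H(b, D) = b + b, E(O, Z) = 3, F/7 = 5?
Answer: 81/4 ≈ 20.250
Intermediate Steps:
F = 35 (F = 7*5 = 35)
H(b, D) = 2*b
Q(o) = 27/8 (Q(o) = 3 - (-3)/8 = 3 - 1*(-3/8) = 3 + 3/8 = 27/8)
H(E(0, -4), 22)*Q(F) = (2*3)*(27/8) = 6*(27/8) = 81/4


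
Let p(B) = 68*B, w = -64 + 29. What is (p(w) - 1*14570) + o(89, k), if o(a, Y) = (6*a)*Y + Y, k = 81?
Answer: 26385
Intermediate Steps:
o(a, Y) = Y + 6*Y*a (o(a, Y) = 6*Y*a + Y = Y + 6*Y*a)
w = -35
(p(w) - 1*14570) + o(89, k) = (68*(-35) - 1*14570) + 81*(1 + 6*89) = (-2380 - 14570) + 81*(1 + 534) = -16950 + 81*535 = -16950 + 43335 = 26385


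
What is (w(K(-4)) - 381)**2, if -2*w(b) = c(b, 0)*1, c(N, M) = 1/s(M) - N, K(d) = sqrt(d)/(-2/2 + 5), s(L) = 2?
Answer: (1525 - I)**2/16 ≈ 1.4535e+5 - 190.63*I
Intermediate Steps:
K(d) = sqrt(d)/4 (K(d) = sqrt(d)/(-2*1/2 + 5) = sqrt(d)/(-1 + 5) = sqrt(d)/4)
c(N, M) = 1/2 - N
w(b) = -1/4 + b/2 (w(b) = -(1/2 - b)/2 = -1/4 + b/2)
(w(K(-4)) - 381)**2 = ((-1/4 + (sqrt(-4)/4)/2) - 381)**2 = ((-1/4 + ((2*I)/4)/2) - 381)**2 = ((-1/4 + (I/2)/2) - 381)**2 = ((-1/4 + I/4) - 381)**2 = (-1525/4 + I/4)**2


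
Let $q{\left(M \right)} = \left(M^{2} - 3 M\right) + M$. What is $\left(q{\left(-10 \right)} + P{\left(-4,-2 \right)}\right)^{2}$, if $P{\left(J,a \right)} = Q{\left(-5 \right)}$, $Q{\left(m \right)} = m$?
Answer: $13225$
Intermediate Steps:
$P{\left(J,a \right)} = -5$
$q{\left(M \right)} = M^{2} - 2 M$
$\left(q{\left(-10 \right)} + P{\left(-4,-2 \right)}\right)^{2} = \left(- 10 \left(-2 - 10\right) - 5\right)^{2} = \left(\left(-10\right) \left(-12\right) - 5\right)^{2} = \left(120 - 5\right)^{2} = 115^{2} = 13225$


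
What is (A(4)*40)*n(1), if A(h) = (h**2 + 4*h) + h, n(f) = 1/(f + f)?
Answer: 720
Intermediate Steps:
n(f) = 1/(2*f)
A(h) = h**2 + 5*h
(A(4)*40)*n(1) = ((4*(5 + 4))*40)*((1/2)/1) = ((4*9)*40)*((1/2)*1) = (36*40)*(1/2) = 1440*(1/2) = 720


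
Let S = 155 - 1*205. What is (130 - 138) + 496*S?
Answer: -24808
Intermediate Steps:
S = -50 (S = 155 - 205 = -50)
(130 - 138) + 496*S = (130 - 138) + 496*(-50) = -8 - 24800 = -24808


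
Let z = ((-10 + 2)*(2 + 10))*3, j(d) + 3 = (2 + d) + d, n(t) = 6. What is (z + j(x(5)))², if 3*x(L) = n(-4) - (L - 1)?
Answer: 744769/9 ≈ 82752.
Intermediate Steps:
x(L) = 7/3 - L/3 (x(L) = (6 - (L - 1))/3 = (6 - (-1 + L))/3 = (6 + (1 - L))/3 = (7 - L)/3 = 7/3 - L/3)
j(d) = -1 + 2*d (j(d) = -3 + ((2 + d) + d) = -3 + (2 + 2*d) = -1 + 2*d)
z = -288 (z = -8*12*3 = -96*3 = -288)
(z + j(x(5)))² = (-288 + (-1 + 2*(7/3 - ⅓*5)))² = (-288 + (-1 + 2*(7/3 - 5/3)))² = (-288 + (-1 + 2*(⅔)))² = (-288 + (-1 + 4/3))² = (-288 + ⅓)² = (-863/3)² = 744769/9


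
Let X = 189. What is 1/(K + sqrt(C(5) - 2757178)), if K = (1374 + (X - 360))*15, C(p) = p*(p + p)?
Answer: 18045/328379153 - 2*I*sqrt(689282)/328379153 ≈ 5.4952e-5 - 5.0565e-6*I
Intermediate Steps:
C(p) = 2*p**2 (C(p) = p*(2*p) = 2*p**2)
K = 18045 (K = (1374 + (189 - 360))*15 = (1374 - 171)*15 = 1203*15 = 18045)
1/(K + sqrt(C(5) - 2757178)) = 1/(18045 + sqrt(2*5**2 - 2757178)) = 1/(18045 + sqrt(2*25 - 2757178)) = 1/(18045 + sqrt(50 - 2757178)) = 1/(18045 + sqrt(-2757128)) = 1/(18045 + 2*I*sqrt(689282))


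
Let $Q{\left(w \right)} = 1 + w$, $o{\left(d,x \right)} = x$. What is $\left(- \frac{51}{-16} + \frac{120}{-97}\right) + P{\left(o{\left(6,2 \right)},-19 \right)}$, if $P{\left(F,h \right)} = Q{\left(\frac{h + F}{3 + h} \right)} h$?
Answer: $- \frac{3612}{97} \approx -37.237$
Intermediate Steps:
$P{\left(F,h \right)} = h \left(1 + \frac{F + h}{3 + h}\right)$ ($P{\left(F,h \right)} = \left(1 + \frac{h + F}{3 + h}\right) h = \left(1 + \frac{F + h}{3 + h}\right) h = h \left(1 + \frac{F + h}{3 + h}\right)$)
$\left(- \frac{51}{-16} + \frac{120}{-97}\right) + P{\left(o{\left(6,2 \right)},-19 \right)} = \left(- \frac{51}{-16} + \frac{120}{-97}\right) - \frac{19 \left(3 + 2 + 2 \left(-19\right)\right)}{3 - 19} = \left(\left(-51\right) \left(- \frac{1}{16}\right) + 120 \left(- \frac{1}{97}\right)\right) - \frac{19 \left(3 + 2 - 38\right)}{-16} = \left(\frac{51}{16} - \frac{120}{97}\right) - \left(- \frac{19}{16}\right) \left(-33\right) = \frac{3027}{1552} - \frac{627}{16} = - \frac{3612}{97}$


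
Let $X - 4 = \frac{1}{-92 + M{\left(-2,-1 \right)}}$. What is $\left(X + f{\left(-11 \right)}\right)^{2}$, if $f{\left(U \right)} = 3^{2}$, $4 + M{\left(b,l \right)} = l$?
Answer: $\frac{1587600}{9409} \approx 168.73$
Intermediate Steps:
$M{\left(b,l \right)} = -4 + l$
$X = \frac{387}{97}$ ($X = 4 + \frac{1}{-92 - 5} = 4 + \frac{1}{-97} = 4 - \frac{1}{97} = \frac{387}{97} \approx 3.9897$)
$f{\left(U \right)} = 9$
$\left(X + f{\left(-11 \right)}\right)^{2} = \left(\frac{387}{97} + 9\right)^{2} = \left(\frac{1260}{97}\right)^{2} = \frac{1587600}{9409}$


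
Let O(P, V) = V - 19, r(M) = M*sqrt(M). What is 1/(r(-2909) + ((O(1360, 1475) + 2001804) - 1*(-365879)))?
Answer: 2369139/5637436376750 + 2909*I*sqrt(2909)/5637436376750 ≈ 4.2025e-7 + 2.7831e-8*I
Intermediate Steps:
r(M) = M**(3/2)
O(P, V) = -19 + V
1/(r(-2909) + ((O(1360, 1475) + 2001804) - 1*(-365879))) = 1/((-2909)**(3/2) + (((-19 + 1475) + 2001804) - 1*(-365879))) = 1/(-2909*I*sqrt(2909) + ((1456 + 2001804) + 365879)) = 1/(-2909*I*sqrt(2909) + (2003260 + 365879)) = 1/(-2909*I*sqrt(2909) + 2369139) = 1/(2369139 - 2909*I*sqrt(2909))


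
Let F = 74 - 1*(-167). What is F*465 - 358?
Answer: 111707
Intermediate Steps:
F = 241 (F = 74 + 167 = 241)
F*465 - 358 = 241*465 - 358 = 112065 - 358 = 111707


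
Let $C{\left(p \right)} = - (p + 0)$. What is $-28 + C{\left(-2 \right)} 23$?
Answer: $18$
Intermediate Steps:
$C{\left(p \right)} = - p$
$-28 + C{\left(-2 \right)} 23 = -28 + \left(-1\right) \left(-2\right) 23 = -28 + 2 \cdot 23 = -28 + 46 = 18$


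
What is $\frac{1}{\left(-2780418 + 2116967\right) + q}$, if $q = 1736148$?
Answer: $\frac{1}{1072697} \approx 9.3223 \cdot 10^{-7}$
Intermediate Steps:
$\frac{1}{\left(-2780418 + 2116967\right) + q} = \frac{1}{\left(-2780418 + 2116967\right) + 1736148} = \frac{1}{-663451 + 1736148} = \frac{1}{1072697}$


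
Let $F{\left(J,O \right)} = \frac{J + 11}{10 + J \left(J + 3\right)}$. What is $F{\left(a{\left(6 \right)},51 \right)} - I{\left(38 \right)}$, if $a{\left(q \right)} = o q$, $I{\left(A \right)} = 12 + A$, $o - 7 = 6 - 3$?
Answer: $- \frac{189429}{3790} \approx -49.981$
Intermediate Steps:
$o = 10$ ($o = 7 + \left(6 - 3\right) = 7 + 3 = 10$)
$a{\left(q \right)} = 10 q$
$F{\left(J,O \right)} = \frac{11 + J}{10 + J \left(3 + J\right)}$
$F{\left(a{\left(6 \right)},51 \right)} - I{\left(38 \right)} = \frac{11 + 10 \cdot 6}{10 + \left(10 \cdot 6\right)^{2} + 3 \cdot 10 \cdot 6} - \left(12 + 38\right) = \frac{11 + 60}{10 + 60^{2} + 3 \cdot 60} - 50 = \frac{1}{10 + 3600 + 180} \cdot 71 - 50 = \frac{1}{3790} \cdot 71 - 50 = \frac{71}{3790} - 50 = - \frac{189429}{3790}$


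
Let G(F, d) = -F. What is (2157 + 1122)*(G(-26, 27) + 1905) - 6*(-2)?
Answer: 6331761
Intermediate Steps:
(2157 + 1122)*(G(-26, 27) + 1905) - 6*(-2) = (2157 + 1122)*(-1*(-26) + 1905) - 6*(-2) = 3279*(26 + 1905) + 12 = 3279*1931 + 12 = 6331749 + 12 = 6331761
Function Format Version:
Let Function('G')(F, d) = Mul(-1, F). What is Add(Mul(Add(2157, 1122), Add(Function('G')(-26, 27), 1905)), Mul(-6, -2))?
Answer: 6331761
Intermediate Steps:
Add(Mul(Add(2157, 1122), Add(Function('G')(-26, 27), 1905)), Mul(-6, -2)) = Add(Mul(Add(2157, 1122), Add(Mul(-1, -26), 1905)), Mul(-6, -2)) = Add(Mul(3279, Add(26, 1905)), 12) = Add(Mul(3279, 1931), 12) = Add(6331749, 12) = 6331761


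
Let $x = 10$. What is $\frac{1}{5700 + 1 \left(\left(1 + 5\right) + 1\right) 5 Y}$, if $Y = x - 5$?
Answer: $\frac{1}{5875} \approx 0.00017021$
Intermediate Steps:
$Y = 5$ ($Y = 10 - 5 = 5$)
$\frac{1}{5700 + 1 \left(\left(1 + 5\right) + 1\right) 5 Y} = \frac{1}{5700 + 1 \left(\left(1 + 5\right) + 1\right) 5 \cdot 5} = \frac{1}{5700 + 1 \left(6 + 1\right) 5 \cdot 5} = \frac{1}{5700 + 1 \cdot 7 \cdot 5 \cdot 5} = \frac{1}{5700 + 1 \cdot 35 \cdot 5} = \frac{1}{5700 + 35 \cdot 5} = \frac{1}{5700 + 175} = \frac{1}{5875}$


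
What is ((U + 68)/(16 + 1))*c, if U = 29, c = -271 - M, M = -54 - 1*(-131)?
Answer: -33756/17 ≈ -1985.6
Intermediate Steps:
M = 77 (M = -54 + 131 = 77)
c = -348 (c = -271 - 1*77 = -271 - 77 = -348)
((U + 68)/(16 + 1))*c = ((29 + 68)/(16 + 1))*(-348) = (97/17)*(-348) = -33756/17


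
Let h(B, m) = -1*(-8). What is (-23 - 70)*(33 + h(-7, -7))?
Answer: -3813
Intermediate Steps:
h(B, m) = 8
(-23 - 70)*(33 + h(-7, -7)) = (-23 - 70)*(33 + 8) = -93*41 = -3813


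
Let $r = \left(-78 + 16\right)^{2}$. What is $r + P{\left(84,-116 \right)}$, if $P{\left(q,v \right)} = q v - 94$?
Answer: $-5994$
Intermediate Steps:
$r = 3844$ ($r = \left(-62\right)^{2} = 3844$)
$P{\left(q,v \right)} = -94 + q v$
$r + P{\left(84,-116 \right)} = 3844 + \left(-94 + 84 \left(-116\right)\right) = 3844 - 9838 = -5994$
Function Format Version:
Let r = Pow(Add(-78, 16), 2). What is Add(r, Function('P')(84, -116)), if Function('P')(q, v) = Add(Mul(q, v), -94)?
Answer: -5994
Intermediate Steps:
r = 3844 (r = Pow(-62, 2) = 3844)
Function('P')(q, v) = Add(-94, Mul(q, v))
Add(r, Function('P')(84, -116)) = Add(3844, Add(-94, Mul(84, -116))) = Add(3844, Add(-94, -9744)) = Add(3844, -9838) = -5994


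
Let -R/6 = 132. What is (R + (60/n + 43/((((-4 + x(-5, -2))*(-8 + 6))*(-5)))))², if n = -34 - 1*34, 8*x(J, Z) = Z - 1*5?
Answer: 6923892306241/10989225 ≈ 6.3006e+5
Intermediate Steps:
x(J, Z) = -5/8 + Z/8 (x(J, Z) = (Z - 1*5)/8 = (Z - 5)/8 = (-5 + Z)/8 = -5/8 + Z/8)
R = -792 (R = -6*132 = -792)
n = -68 (n = -34 - 34 = -68)
(R + (60/n + 43/((((-4 + x(-5, -2))*(-8 + 6))*(-5)))))² = (-792 + (60/(-68) + 43/((((-4 + (-5/8 + (⅛)*(-2)))*(-8 + 6))*(-5)))))² = (-792 + (60*(-1/68) + 43/((((-4 + (-5/8 - ¼))*(-2))*(-5)))))² = (-792 + (-15/17 + 43/((((-4 - 7/8)*(-2))*(-5)))))² = (-792 + (-15/17 + 43/((-39/8*(-2)*(-5)))))² = (-792 + (-15/17 + 43/(((39/4)*(-5)))))² = (-792 + (-15/17 + 43/(-195/4)))² = (-792 + (-15/17 + 43*(-4/195)))² = (-792 + (-15/17 - 172/195))² = (-792 - 5849/3315)² = (-2631329/3315)² = 6923892306241/10989225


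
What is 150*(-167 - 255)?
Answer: -63300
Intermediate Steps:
150*(-167 - 255) = 150*(-422) = -63300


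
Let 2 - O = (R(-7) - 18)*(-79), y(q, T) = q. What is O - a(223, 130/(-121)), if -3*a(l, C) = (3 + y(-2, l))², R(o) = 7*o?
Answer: -15872/3 ≈ -5290.7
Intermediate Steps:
a(l, C) = -⅓ (a(l, C) = -(3 - 2)²/3 = -⅓*1² = -⅓*1 = -⅓)
O = -5291 (O = 2 - (7*(-7) - 18)*(-79) = 2 - (-49 - 18)*(-79) = 2 - (-67)*(-79) = 2 - 1*5293 = 2 - 5293 = -5291)
O - a(223, 130/(-121)) = -5291 - 1*(-⅓) = -5291 + ⅓ = -15872/3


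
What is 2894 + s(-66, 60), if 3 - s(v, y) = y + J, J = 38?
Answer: 2799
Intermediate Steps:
s(v, y) = -35 - y (s(v, y) = 3 - (y + 38) = 3 - (38 + y) = 3 + (-38 - y) = -35 - y)
2894 + s(-66, 60) = 2894 + (-35 - 1*60) = 2894 + (-35 - 60) = 2894 - 95 = 2799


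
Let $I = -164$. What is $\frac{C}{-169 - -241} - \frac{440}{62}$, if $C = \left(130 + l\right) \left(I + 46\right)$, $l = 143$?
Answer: $- \frac{169079}{372} \approx -454.51$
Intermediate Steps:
$C = -32214$ ($C = \left(130 + 143\right) \left(-164 + 46\right) = 273 \left(-118\right) = -32214$)
$\frac{C}{-169 - -241} - \frac{440}{62} = - \frac{32214}{-169 - -241} - \frac{440}{62} = - \frac{32214}{-169 + 241} - \frac{220}{31} = - \frac{32214}{72} - \frac{220}{31} = \left(-32214\right) \frac{1}{72} - \frac{220}{31} = - \frac{5369}{12} - \frac{220}{31} = - \frac{169079}{372}$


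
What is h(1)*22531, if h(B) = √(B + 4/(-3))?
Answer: 22531*I*√3/3 ≈ 13008.0*I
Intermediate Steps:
h(B) = √(-4/3 + B) (h(B) = √(B + 4*(-⅓)) = √(B - 4/3) = √(-4/3 + B))
h(1)*22531 = (√(-12 + 9*1)/3)*22531 = (√(-12 + 9)/3)*22531 = (√(-3)/3)*22531 = ((I*√3)/3)*22531 = (I*√3/3)*22531 = 22531*I*√3/3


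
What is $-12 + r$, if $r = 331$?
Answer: $319$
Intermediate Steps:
$-12 + r = -12 + 331 = 319$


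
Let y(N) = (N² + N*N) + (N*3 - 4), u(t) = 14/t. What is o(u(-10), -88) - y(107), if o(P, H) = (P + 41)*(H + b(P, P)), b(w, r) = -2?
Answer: -26779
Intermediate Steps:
y(N) = -4 + 2*N² + 3*N (y(N) = (N² + N²) + (3*N - 4) = 2*N² + (-4 + 3*N) = -4 + 2*N² + 3*N)
o(P, H) = (-2 + H)*(41 + P) (o(P, H) = (P + 41)*(H - 2) = (41 + P)*(-2 + H) = (-2 + H)*(41 + P))
o(u(-10), -88) - y(107) = (-82 - 28/(-10) + 41*(-88) - 1232/(-10)) - (-4 + 2*107² + 3*107) = (-82 - 28*(-1)/10 - 3608 - 1232*(-1)/10) - (-4 + 2*11449 + 321) = (-82 - 2*(-7/5) - 3608 - 88*(-7/5)) - (-4 + 22898 + 321) = (-82 + 14/5 - 3608 + 616/5) - 1*23215 = -3564 - 23215 = -26779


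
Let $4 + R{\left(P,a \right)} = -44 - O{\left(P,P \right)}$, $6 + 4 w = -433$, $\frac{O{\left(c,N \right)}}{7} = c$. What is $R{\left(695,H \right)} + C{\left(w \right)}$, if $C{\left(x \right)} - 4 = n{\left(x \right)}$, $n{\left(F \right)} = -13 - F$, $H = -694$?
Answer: $- \frac{19249}{4} \approx -4812.3$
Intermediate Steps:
$O{\left(c,N \right)} = 7 c$
$w = - \frac{439}{4}$ ($w = - \frac{3}{2} + \frac{1}{4} \left(-433\right) = - \frac{3}{2} - \frac{433}{4} = - \frac{439}{4} \approx -109.75$)
$R{\left(P,a \right)} = -48 - 7 P$ ($R{\left(P,a \right)} = -4 - \left(44 + 7 P\right) = -48 - 7 P$)
$C{\left(x \right)} = -9 - x$ ($C{\left(x \right)} = 4 - \left(13 + x\right) = -9 - x$)
$R{\left(695,H \right)} + C{\left(w \right)} = \left(-48 - 4865\right) - - \frac{403}{4} = \left(-48 - 4865\right) + \left(-9 + \frac{439}{4}\right) = -4913 + \frac{403}{4} = - \frac{19249}{4}$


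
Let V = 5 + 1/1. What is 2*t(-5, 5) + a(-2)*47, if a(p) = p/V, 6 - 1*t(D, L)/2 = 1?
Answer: 13/3 ≈ 4.3333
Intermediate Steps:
t(D, L) = 10 (t(D, L) = 12 - 2*1 = 12 - 2 = 10)
V = 6 (V = 5 + 1*1 = 5 + 1 = 6)
a(p) = p/6
2*t(-5, 5) + a(-2)*47 = 2*10 + ((1/6)*(-2))*47 = 20 - 1/3*47 = 20 - 47/3 = 13/3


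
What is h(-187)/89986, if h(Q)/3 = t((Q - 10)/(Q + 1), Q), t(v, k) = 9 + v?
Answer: 1871/5579132 ≈ 0.00033536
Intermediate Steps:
h(Q) = 27 + 3*(-10 + Q)/(1 + Q) (h(Q) = 3*(9 + (Q - 10)/(Q + 1)) = 3*(9 + (-10 + Q)/(1 + Q)) = 27 + 3*(-10 + Q)/(1 + Q))
h(-187)/89986 = (3*(-1 + 10*(-187))/(1 - 187))/89986 = (3*(-1 - 1870)/(-186))*(1/89986) = (3*(-1/186)*(-1871))*(1/89986) = (1871/62)*(1/89986) = 1871/5579132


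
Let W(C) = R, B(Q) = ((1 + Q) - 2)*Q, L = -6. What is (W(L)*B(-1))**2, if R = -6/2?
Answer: 36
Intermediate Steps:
R = -3 (R = -6*1/2 = -3)
B(Q) = Q*(-1 + Q) (B(Q) = (-1 + Q)*Q = Q*(-1 + Q))
W(C) = -3
(W(L)*B(-1))**2 = (-(-3)*(-1 - 1))**2 = (-(-3)*(-2))**2 = (-3*2)**2 = (-6)**2 = 36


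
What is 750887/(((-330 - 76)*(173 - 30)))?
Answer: -750887/58058 ≈ -12.933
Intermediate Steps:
750887/(((-330 - 76)*(173 - 30))) = 750887/((-406*143)) = 750887/(-58058) = 750887*(-1/58058) = -750887/58058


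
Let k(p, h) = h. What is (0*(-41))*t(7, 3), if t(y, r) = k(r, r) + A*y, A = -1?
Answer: 0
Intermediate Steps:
t(y, r) = r - y
(0*(-41))*t(7, 3) = (0*(-41))*(3 - 1*7) = 0*(3 - 7) = 0*(-4) = 0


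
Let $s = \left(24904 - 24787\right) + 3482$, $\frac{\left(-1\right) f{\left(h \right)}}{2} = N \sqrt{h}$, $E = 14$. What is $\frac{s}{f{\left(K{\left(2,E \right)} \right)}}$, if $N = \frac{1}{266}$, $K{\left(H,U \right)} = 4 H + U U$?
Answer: $- \frac{478667 \sqrt{51}}{102} \approx -33513.0$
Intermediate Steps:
$K{\left(H,U \right)} = U^{2} + 4 H$ ($K{\left(H,U \right)} = 4 H + U^{2} = U^{2} + 4 H$)
$N = \frac{1}{266} \approx 0.0037594$
$f{\left(h \right)} = - \frac{\sqrt{h}}{133}$ ($f{\left(h \right)} = - 2 \frac{\sqrt{h}}{266} = - \frac{\sqrt{h}}{133}$)
$s = 3599$ ($s = 117 + 3482 = 3599$)
$\frac{s}{f{\left(K{\left(2,E \right)} \right)}} = \frac{3599}{\left(- \frac{1}{133}\right) \sqrt{14^{2} + 4 \cdot 2}} = \frac{3599}{\left(- \frac{1}{133}\right) \sqrt{196 + 8}} = \frac{3599}{\left(- \frac{1}{133}\right) \sqrt{204}} = \frac{3599}{\left(- \frac{1}{133}\right) 2 \sqrt{51}} = \frac{3599}{\left(- \frac{2}{133}\right) \sqrt{51}} = 3599 \left(- \frac{133 \sqrt{51}}{102}\right) = - \frac{478667 \sqrt{51}}{102}$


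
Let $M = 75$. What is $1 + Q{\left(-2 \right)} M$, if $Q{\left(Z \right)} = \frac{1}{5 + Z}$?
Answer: $26$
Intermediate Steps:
$1 + Q{\left(-2 \right)} M = 1 + \frac{1}{5 - 2} \cdot 75 = 1 + \frac{1}{3} \cdot 75 = 1 + 25 = 26$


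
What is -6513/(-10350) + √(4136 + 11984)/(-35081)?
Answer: 2171/3450 - 2*√4030/35081 ≈ 0.62566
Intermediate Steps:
-6513/(-10350) + √(4136 + 11984)/(-35081) = -6513*(-1/10350) + √16120*(-1/35081) = 2171/3450 + (2*√4030)*(-1/35081) = 2171/3450 - 2*√4030/35081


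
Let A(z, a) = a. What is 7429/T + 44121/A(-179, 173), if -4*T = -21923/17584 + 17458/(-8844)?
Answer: 12081913073769/1274268349 ≈ 9481.5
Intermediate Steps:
T = 125217121/155512896 (T = -(-21923/17584 + 17458/(-8844))/4 = -(-21923*1/17584 + 17458*(-1/8844))/4 = -(-21923/17584 - 8729/4422)/4 = -1/4*(-125217121/38878224) = 125217121/155512896 ≈ 0.80519)
7429/T + 44121/A(-179, 173) = 7429/(125217121/155512896) + 44121/173 = 7429*(155512896/125217121) + 44121*(1/173) = 67959135552/7365713 + 44121/173 = 12081913073769/1274268349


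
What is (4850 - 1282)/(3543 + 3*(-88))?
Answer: 3568/3279 ≈ 1.0881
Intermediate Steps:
(4850 - 1282)/(3543 + 3*(-88)) = 3568/(3543 - 264) = 3568/3279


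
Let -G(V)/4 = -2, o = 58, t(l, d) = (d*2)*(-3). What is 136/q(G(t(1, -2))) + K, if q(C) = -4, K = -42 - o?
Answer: -134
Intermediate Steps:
t(l, d) = -6*d (t(l, d) = (2*d)*(-3) = -6*d)
G(V) = 8 (G(V) = -4*(-2) = 8)
K = -100 (K = -42 - 1*58 = -42 - 58 = -100)
136/q(G(t(1, -2))) + K = 136/(-4) - 100 = -¼*136 - 100 = -34 - 100 = -134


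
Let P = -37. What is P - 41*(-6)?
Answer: 209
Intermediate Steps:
P - 41*(-6) = -37 - 41*(-6) = -37 + 246 = 209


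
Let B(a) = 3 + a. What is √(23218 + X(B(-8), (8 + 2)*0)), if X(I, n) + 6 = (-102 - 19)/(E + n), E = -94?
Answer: √205112606/94 ≈ 152.36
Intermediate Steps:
X(I, n) = -6 - 121/(-94 + n) (X(I, n) = -6 + (-102 - 19)/(-94 + n) = -6 - 121/(-94 + n))
√(23218 + X(B(-8), (8 + 2)*0)) = √(23218 + (443 - 6*(8 + 2)*0)/(-94 + (8 + 2)*0)) = √(23218 + (443 - 60*0)/(-94 + 10*0)) = √(23218 + (443 - 6*0)/(-94 + 0)) = √(23218 + (443 + 0)/(-94)) = √(23218 - 1/94*443) = √(23218 - 443/94) = √(2182049/94) = √205112606/94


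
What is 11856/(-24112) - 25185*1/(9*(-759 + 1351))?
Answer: -13967281/2676432 ≈ -5.2186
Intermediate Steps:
11856/(-24112) - 25185*1/(9*(-759 + 1351)) = 11856*(-1/24112) - 25185/(9*592) = -741/1507 - 25185/5328 = -741/1507 - 25185*1/5328 = -741/1507 - 8395/1776 = -13967281/2676432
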